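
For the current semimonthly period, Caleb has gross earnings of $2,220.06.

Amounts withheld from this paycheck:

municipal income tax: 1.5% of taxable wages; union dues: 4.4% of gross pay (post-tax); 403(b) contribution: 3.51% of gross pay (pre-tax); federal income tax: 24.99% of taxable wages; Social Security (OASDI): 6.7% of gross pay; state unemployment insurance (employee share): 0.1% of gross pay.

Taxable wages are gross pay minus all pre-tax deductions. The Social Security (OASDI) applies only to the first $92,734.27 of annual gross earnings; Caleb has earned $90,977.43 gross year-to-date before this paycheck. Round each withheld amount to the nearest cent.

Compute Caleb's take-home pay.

403(b) contribution: $2,220.06 × 0.0351 = $77.92
Taxable wages = $2,220.06 − $77.92 = $2,142.14
Federal income tax: $2,142.14 × 0.2499 = $535.32
Municipal income tax: $2,142.14 × 0.015 = $32.13
Social Security (OASDI): only $92,734.27 − $90,977.43 = $1,756.84 of this check is subject → $1,756.84 × 0.067 = $117.71
State unemployment insurance (employee share): $2,220.06 × 0.001 = $2.22
Union dues: $2,220.06 × 0.044 = $97.68
Total deductions = $77.92 + $535.32 + $32.13 + $117.71 + $2.22 + $97.68 = $862.98
Net pay = $2,220.06 − $862.98 = $1,357.08

$1,357.08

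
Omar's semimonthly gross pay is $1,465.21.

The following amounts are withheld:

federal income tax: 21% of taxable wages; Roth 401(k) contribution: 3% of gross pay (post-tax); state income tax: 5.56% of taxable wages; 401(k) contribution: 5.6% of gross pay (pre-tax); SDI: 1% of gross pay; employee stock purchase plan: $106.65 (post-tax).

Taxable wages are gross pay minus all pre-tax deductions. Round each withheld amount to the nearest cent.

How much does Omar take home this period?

$850.54

401(k) contribution: $1,465.21 × 0.056 = $82.05
Taxable wages = $1,465.21 − $82.05 = $1,383.16
State income tax: $1,383.16 × 0.0556 = $76.90
Federal income tax: $1,383.16 × 0.21 = $290.46
SDI: $1,465.21 × 0.01 = $14.65
Employee stock purchase plan: $106.65
Roth 401(k) contribution: $1,465.21 × 0.03 = $43.96
Total deductions = $82.05 + $76.90 + $290.46 + $14.65 + $106.65 + $43.96 = $614.67
Net pay = $1,465.21 − $614.67 = $850.54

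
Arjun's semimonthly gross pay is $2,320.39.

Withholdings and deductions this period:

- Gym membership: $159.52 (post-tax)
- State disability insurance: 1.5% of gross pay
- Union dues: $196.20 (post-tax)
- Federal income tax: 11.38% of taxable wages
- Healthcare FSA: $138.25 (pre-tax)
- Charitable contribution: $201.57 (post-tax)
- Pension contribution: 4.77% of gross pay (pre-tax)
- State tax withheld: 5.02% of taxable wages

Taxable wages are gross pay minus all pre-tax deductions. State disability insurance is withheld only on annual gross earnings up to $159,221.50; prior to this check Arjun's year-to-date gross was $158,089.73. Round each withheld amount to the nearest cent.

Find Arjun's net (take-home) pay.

Pension contribution: $2,320.39 × 0.0477 = $110.68
Healthcare FSA: $138.25
Pre-tax total = $110.68 + $138.25 = $248.93
Taxable wages = $2,320.39 − $248.93 = $2,071.46
State tax withheld: $2,071.46 × 0.0502 = $103.99
Federal income tax: $2,071.46 × 0.1138 = $235.73
State disability insurance: only $159,221.50 − $158,089.73 = $1,131.77 of this check is subject → $1,131.77 × 0.015 = $16.98
Gym membership: $159.52
Charitable contribution: $201.57
Union dues: $196.20
Total deductions = $110.68 + $138.25 + $103.99 + $235.73 + $16.98 + $159.52 + $201.57 + $196.20 = $1,162.92
Net pay = $2,320.39 − $1,162.92 = $1,157.47

$1,157.47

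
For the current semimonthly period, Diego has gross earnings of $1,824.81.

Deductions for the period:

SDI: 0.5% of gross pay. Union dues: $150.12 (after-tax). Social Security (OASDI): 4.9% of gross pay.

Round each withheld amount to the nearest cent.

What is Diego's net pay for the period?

Social Security (OASDI): $1,824.81 × 0.049 = $89.42
SDI: $1,824.81 × 0.005 = $9.12
Union dues: $150.12
Total deductions = $89.42 + $9.12 + $150.12 = $248.66
Net pay = $1,824.81 − $248.66 = $1,576.15

$1,576.15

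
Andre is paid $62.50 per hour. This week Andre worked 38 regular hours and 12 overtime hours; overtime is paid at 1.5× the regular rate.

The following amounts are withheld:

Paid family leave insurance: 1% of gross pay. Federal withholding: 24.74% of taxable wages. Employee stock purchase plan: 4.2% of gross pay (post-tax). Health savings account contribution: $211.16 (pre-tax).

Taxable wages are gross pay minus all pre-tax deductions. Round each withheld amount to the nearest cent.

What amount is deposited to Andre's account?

$2,293.18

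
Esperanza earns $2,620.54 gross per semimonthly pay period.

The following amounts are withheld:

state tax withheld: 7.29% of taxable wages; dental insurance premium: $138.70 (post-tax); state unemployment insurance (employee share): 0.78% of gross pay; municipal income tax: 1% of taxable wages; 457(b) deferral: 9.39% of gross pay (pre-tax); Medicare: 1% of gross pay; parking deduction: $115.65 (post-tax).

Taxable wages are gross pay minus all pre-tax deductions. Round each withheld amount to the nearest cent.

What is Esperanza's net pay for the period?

$1,876.63

457(b) deferral: $2,620.54 × 0.0939 = $246.07
Taxable wages = $2,620.54 − $246.07 = $2,374.47
State tax withheld: $2,374.47 × 0.0729 = $173.10
Municipal income tax: $2,374.47 × 0.01 = $23.74
State unemployment insurance (employee share): $2,620.54 × 0.0078 = $20.44
Medicare: $2,620.54 × 0.01 = $26.21
Parking deduction: $115.65
Dental insurance premium: $138.70
Total deductions = $246.07 + $173.10 + $23.74 + $20.44 + $26.21 + $115.65 + $138.70 = $743.91
Net pay = $2,620.54 − $743.91 = $1,876.63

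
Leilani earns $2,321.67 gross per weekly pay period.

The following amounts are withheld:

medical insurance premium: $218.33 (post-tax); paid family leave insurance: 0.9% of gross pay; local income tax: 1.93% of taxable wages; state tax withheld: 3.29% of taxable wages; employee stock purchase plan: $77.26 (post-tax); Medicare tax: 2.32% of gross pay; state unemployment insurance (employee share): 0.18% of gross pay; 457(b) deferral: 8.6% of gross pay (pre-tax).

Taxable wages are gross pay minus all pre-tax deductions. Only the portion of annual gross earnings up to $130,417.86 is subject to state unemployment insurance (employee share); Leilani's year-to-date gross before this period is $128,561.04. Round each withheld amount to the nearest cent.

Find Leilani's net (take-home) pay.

$1,637.56

457(b) deferral: $2,321.67 × 0.086 = $199.66
Taxable wages = $2,321.67 − $199.66 = $2,122.01
Local income tax: $2,122.01 × 0.0193 = $40.95
State tax withheld: $2,122.01 × 0.0329 = $69.81
Paid family leave insurance: $2,321.67 × 0.009 = $20.90
State unemployment insurance (employee share): only $130,417.86 − $128,561.04 = $1,856.82 of this check is subject → $1,856.82 × 0.0018 = $3.34
Medicare tax: $2,321.67 × 0.0232 = $53.86
Medical insurance premium: $218.33
Employee stock purchase plan: $77.26
Total deductions = $199.66 + $40.95 + $69.81 + $20.90 + $3.34 + $53.86 + $218.33 + $77.26 = $684.11
Net pay = $2,321.67 − $684.11 = $1,637.56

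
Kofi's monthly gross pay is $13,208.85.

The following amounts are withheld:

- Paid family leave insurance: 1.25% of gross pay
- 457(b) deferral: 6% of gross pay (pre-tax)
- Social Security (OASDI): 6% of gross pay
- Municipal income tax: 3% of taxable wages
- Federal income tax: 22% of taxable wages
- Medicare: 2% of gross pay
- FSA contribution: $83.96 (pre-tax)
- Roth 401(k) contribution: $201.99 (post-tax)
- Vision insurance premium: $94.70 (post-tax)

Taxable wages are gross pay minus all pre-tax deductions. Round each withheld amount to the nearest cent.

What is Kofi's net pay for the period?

FSA contribution: $83.96
457(b) deferral: $13,208.85 × 0.06 = $792.53
Pre-tax total = $83.96 + $792.53 = $876.49
Taxable wages = $13,208.85 − $876.49 = $12,332.36
Municipal income tax: $12,332.36 × 0.03 = $369.97
Federal income tax: $12,332.36 × 0.22 = $2,713.12
Social Security (OASDI): $13,208.85 × 0.06 = $792.53
Medicare: $13,208.85 × 0.02 = $264.18
Paid family leave insurance: $13,208.85 × 0.0125 = $165.11
Roth 401(k) contribution: $201.99
Vision insurance premium: $94.70
Total deductions = $83.96 + $792.53 + $369.97 + $2,713.12 + $792.53 + $264.18 + $165.11 + $201.99 + $94.70 = $5,478.09
Net pay = $13,208.85 − $5,478.09 = $7,730.76

$7,730.76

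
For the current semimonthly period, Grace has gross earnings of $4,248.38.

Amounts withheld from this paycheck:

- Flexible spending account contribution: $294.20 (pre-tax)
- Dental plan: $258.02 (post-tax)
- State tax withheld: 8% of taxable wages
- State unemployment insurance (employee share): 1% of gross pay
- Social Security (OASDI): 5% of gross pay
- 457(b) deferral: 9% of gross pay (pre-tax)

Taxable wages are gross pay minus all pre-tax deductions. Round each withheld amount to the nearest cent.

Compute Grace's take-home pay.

$2,773.16

457(b) deferral: $4,248.38 × 0.09 = $382.35
Flexible spending account contribution: $294.20
Pre-tax total = $382.35 + $294.20 = $676.55
Taxable wages = $4,248.38 − $676.55 = $3,571.83
State tax withheld: $3,571.83 × 0.08 = $285.75
Social Security (OASDI): $4,248.38 × 0.05 = $212.42
State unemployment insurance (employee share): $4,248.38 × 0.01 = $42.48
Dental plan: $258.02
Total deductions = $382.35 + $294.20 + $285.75 + $212.42 + $42.48 + $258.02 = $1,475.22
Net pay = $4,248.38 − $1,475.22 = $2,773.16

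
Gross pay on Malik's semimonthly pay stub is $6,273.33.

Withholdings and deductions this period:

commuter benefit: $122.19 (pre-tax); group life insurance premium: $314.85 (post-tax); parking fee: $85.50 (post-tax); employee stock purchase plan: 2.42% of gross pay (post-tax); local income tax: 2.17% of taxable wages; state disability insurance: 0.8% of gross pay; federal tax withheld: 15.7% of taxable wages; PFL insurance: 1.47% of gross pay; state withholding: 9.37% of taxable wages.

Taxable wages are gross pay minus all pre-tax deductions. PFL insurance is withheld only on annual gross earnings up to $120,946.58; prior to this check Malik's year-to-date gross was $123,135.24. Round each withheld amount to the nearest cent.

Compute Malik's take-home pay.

Commuter benefit: $122.19
Taxable wages = $6,273.33 − $122.19 = $6,151.14
Local income tax: $6,151.14 × 0.0217 = $133.48
Federal tax withheld: $6,151.14 × 0.157 = $965.73
State withholding: $6,151.14 × 0.0937 = $576.36
State disability insurance: $6,273.33 × 0.008 = $50.19
PFL insurance: annual cap $120,946.58 already reached (YTD $123,135.24), so $0.00
Parking fee: $85.50
Employee stock purchase plan: $6,273.33 × 0.0242 = $151.81
Group life insurance premium: $314.85
Total deductions = $122.19 + $133.48 + $965.73 + $576.36 + $50.19 + $0.00 + $85.50 + $151.81 + $314.85 = $2,400.11
Net pay = $6,273.33 − $2,400.11 = $3,873.22

$3,873.22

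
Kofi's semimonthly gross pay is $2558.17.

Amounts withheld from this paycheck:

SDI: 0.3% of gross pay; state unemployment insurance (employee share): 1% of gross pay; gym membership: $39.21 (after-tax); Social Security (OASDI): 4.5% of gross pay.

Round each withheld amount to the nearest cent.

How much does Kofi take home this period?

SDI: $2558.17 × 0.003 = $7.67
State unemployment insurance (employee share): $2558.17 × 0.01 = $25.58
Social Security (OASDI): $2558.17 × 0.045 = $115.12
Gym membership: $39.21
Total deductions = $7.67 + $25.58 + $115.12 + $39.21 = $187.58
Net pay = $2558.17 − $187.58 = $2370.59

$2370.59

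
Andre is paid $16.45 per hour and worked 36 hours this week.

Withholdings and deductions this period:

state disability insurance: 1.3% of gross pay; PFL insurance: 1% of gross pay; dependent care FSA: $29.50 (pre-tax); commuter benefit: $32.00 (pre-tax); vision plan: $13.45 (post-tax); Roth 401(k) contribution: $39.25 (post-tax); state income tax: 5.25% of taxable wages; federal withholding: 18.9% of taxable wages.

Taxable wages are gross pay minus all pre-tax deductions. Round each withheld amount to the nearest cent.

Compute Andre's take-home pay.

$336.22

Gross pay: 36 × $16.45 = $592.20
Commuter benefit: $32.00
Dependent care FSA: $29.50
Pre-tax total = $32.00 + $29.50 = $61.50
Taxable wages = $592.20 − $61.50 = $530.70
State income tax: $530.70 × 0.0525 = $27.86
Federal withholding: $530.70 × 0.189 = $100.30
PFL insurance: $592.20 × 0.01 = $5.92
State disability insurance: $592.20 × 0.013 = $7.70
Vision plan: $13.45
Roth 401(k) contribution: $39.25
Total deductions = $32.00 + $29.50 + $27.86 + $100.30 + $5.92 + $7.70 + $13.45 + $39.25 = $255.98
Net pay = $592.20 − $255.98 = $336.22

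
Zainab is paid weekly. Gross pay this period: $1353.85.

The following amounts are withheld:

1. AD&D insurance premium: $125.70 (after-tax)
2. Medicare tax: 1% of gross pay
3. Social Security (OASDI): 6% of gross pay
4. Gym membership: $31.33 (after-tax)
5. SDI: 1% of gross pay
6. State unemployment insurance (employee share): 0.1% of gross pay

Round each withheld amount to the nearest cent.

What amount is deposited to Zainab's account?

SDI: $1353.85 × 0.01 = $13.54
Social Security (OASDI): $1353.85 × 0.06 = $81.23
Medicare tax: $1353.85 × 0.01 = $13.54
State unemployment insurance (employee share): $1353.85 × 0.001 = $1.35
Gym membership: $31.33
AD&D insurance premium: $125.70
Total deductions = $13.54 + $81.23 + $13.54 + $1.35 + $31.33 + $125.70 = $266.69
Net pay = $1353.85 − $266.69 = $1087.16

$1087.16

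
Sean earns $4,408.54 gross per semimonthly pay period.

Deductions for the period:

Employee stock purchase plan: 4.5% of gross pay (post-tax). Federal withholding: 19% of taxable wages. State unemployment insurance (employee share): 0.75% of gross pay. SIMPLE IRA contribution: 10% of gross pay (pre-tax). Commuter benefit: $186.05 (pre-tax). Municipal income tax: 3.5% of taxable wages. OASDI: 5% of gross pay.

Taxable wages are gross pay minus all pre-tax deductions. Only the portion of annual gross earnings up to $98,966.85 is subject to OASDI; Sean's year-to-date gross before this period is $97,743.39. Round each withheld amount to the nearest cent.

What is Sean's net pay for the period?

$2,638.16

Commuter benefit: $186.05
SIMPLE IRA contribution: $4,408.54 × 0.1 = $440.85
Pre-tax total = $186.05 + $440.85 = $626.90
Taxable wages = $4,408.54 − $626.90 = $3,781.64
Federal withholding: $3,781.64 × 0.19 = $718.51
Municipal income tax: $3,781.64 × 0.035 = $132.36
OASDI: only $98,966.85 − $97,743.39 = $1,223.46 of this check is subject → $1,223.46 × 0.05 = $61.17
State unemployment insurance (employee share): $4,408.54 × 0.0075 = $33.06
Employee stock purchase plan: $4,408.54 × 0.045 = $198.38
Total deductions = $186.05 + $440.85 + $718.51 + $132.36 + $61.17 + $33.06 + $198.38 = $1,770.38
Net pay = $4,408.54 − $1,770.38 = $2,638.16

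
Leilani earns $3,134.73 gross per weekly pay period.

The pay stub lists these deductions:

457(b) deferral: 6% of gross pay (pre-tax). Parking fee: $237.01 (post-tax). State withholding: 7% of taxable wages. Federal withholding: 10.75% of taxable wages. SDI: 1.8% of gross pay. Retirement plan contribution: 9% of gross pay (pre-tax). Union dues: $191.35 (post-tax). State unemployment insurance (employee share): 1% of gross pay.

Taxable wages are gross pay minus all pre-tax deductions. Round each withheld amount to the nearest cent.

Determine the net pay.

$1,675.42

457(b) deferral: $3,134.73 × 0.06 = $188.08
Retirement plan contribution: $3,134.73 × 0.09 = $282.13
Pre-tax total = $188.08 + $282.13 = $470.21
Taxable wages = $3,134.73 − $470.21 = $2,664.52
State withholding: $2,664.52 × 0.07 = $186.52
Federal withholding: $2,664.52 × 0.1075 = $286.44
State unemployment insurance (employee share): $3,134.73 × 0.01 = $31.35
SDI: $3,134.73 × 0.018 = $56.43
Parking fee: $237.01
Union dues: $191.35
Total deductions = $188.08 + $282.13 + $186.52 + $286.44 + $31.35 + $56.43 + $237.01 + $191.35 = $1,459.31
Net pay = $3,134.73 − $1,459.31 = $1,675.42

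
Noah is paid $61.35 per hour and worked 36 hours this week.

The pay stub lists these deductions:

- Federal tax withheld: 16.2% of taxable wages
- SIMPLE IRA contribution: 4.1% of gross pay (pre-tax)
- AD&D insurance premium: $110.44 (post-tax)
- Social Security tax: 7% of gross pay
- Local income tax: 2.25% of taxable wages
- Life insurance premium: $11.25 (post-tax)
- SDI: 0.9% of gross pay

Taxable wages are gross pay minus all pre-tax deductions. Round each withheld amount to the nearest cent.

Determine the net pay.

$1431.10

Gross pay: 36 × $61.35 = $2208.60
SIMPLE IRA contribution: $2208.60 × 0.041 = $90.55
Taxable wages = $2208.60 − $90.55 = $2118.05
Local income tax: $2118.05 × 0.0225 = $47.66
Federal tax withheld: $2118.05 × 0.162 = $343.12
SDI: $2208.60 × 0.009 = $19.88
Social Security tax: $2208.60 × 0.07 = $154.60
Life insurance premium: $11.25
AD&D insurance premium: $110.44
Total deductions = $90.55 + $47.66 + $343.12 + $19.88 + $154.60 + $11.25 + $110.44 = $777.50
Net pay = $2208.60 − $777.50 = $1431.10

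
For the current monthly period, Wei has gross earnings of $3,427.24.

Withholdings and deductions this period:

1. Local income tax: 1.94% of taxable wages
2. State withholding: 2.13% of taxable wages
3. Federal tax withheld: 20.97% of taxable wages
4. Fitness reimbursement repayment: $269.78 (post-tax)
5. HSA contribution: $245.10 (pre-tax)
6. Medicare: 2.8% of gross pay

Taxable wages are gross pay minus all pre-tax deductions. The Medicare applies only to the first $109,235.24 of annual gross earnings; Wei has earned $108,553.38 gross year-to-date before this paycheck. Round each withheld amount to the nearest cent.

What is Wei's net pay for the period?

$2,096.47

HSA contribution: $245.10
Taxable wages = $3,427.24 − $245.10 = $3,182.14
Local income tax: $3,182.14 × 0.0194 = $61.73
State withholding: $3,182.14 × 0.0213 = $67.78
Federal tax withheld: $3,182.14 × 0.2097 = $667.29
Medicare: only $109,235.24 − $108,553.38 = $681.86 of this check is subject → $681.86 × 0.028 = $19.09
Fitness reimbursement repayment: $269.78
Total deductions = $245.10 + $61.73 + $67.78 + $667.29 + $19.09 + $269.78 = $1,330.77
Net pay = $3,427.24 − $1,330.77 = $2,096.47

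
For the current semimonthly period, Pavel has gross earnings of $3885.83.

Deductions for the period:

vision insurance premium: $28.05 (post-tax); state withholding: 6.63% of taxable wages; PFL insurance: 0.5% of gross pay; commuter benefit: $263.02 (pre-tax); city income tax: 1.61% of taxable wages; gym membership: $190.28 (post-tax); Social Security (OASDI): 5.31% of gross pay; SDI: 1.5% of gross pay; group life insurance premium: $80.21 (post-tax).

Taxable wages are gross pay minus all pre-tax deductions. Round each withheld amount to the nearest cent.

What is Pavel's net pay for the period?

Commuter benefit: $263.02
Taxable wages = $3885.83 − $263.02 = $3622.81
City income tax: $3622.81 × 0.0161 = $58.33
State withholding: $3622.81 × 0.0663 = $240.19
Social Security (OASDI): $3885.83 × 0.0531 = $206.34
PFL insurance: $3885.83 × 0.005 = $19.43
SDI: $3885.83 × 0.015 = $58.29
Gym membership: $190.28
Group life insurance premium: $80.21
Vision insurance premium: $28.05
Total deductions = $263.02 + $58.33 + $240.19 + $206.34 + $19.43 + $58.29 + $190.28 + $80.21 + $28.05 = $1144.14
Net pay = $3885.83 − $1144.14 = $2741.69

$2741.69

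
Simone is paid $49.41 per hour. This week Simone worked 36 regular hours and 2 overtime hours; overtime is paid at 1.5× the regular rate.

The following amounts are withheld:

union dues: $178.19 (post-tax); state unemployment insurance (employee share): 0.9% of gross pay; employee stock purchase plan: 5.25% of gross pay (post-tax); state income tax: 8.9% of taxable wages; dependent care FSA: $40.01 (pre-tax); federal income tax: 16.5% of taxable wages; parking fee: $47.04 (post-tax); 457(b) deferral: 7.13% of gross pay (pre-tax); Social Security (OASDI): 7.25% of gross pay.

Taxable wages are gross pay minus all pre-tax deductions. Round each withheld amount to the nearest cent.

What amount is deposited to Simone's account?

$821.75

Regular pay: 36 × $49.41 = $1,778.76
Overtime pay: 2 × $49.41 × 1.5 = $148.23
Gross pay = $1,778.76 + $148.23 = $1,926.99
Dependent care FSA: $40.01
457(b) deferral: $1,926.99 × 0.0713 = $137.39
Pre-tax total = $40.01 + $137.39 = $177.40
Taxable wages = $1,926.99 − $177.40 = $1,749.59
Federal income tax: $1,749.59 × 0.165 = $288.68
State income tax: $1,749.59 × 0.089 = $155.71
Social Security (OASDI): $1,926.99 × 0.0725 = $139.71
State unemployment insurance (employee share): $1,926.99 × 0.009 = $17.34
Employee stock purchase plan: $1,926.99 × 0.0525 = $101.17
Parking fee: $47.04
Union dues: $178.19
Total deductions = $40.01 + $137.39 + $288.68 + $155.71 + $139.71 + $17.34 + $101.17 + $47.04 + $178.19 = $1,105.24
Net pay = $1,926.99 − $1,105.24 = $821.75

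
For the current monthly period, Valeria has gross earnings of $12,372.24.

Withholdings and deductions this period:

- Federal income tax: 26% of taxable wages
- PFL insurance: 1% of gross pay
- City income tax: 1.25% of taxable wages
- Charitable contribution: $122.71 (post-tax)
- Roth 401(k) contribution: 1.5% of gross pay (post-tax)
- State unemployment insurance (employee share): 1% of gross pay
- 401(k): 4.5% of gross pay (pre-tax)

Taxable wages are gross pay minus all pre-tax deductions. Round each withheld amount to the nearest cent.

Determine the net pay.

$8,040.04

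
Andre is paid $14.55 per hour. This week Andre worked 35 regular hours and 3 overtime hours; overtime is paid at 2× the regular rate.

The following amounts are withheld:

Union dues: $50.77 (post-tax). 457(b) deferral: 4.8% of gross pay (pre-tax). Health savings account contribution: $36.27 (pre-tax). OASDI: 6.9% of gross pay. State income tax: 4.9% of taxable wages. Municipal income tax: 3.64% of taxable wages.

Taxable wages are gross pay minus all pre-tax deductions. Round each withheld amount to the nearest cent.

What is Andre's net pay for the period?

$394.32

Regular pay: 35 × $14.55 = $509.25
Overtime pay: 3 × $14.55 × 2 = $87.30
Gross pay = $509.25 + $87.30 = $596.55
Health savings account contribution: $36.27
457(b) deferral: $596.55 × 0.048 = $28.63
Pre-tax total = $36.27 + $28.63 = $64.90
Taxable wages = $596.55 − $64.90 = $531.65
State income tax: $531.65 × 0.049 = $26.05
Municipal income tax: $531.65 × 0.0364 = $19.35
OASDI: $596.55 × 0.069 = $41.16
Union dues: $50.77
Total deductions = $36.27 + $28.63 + $26.05 + $19.35 + $41.16 + $50.77 = $202.23
Net pay = $596.55 − $202.23 = $394.32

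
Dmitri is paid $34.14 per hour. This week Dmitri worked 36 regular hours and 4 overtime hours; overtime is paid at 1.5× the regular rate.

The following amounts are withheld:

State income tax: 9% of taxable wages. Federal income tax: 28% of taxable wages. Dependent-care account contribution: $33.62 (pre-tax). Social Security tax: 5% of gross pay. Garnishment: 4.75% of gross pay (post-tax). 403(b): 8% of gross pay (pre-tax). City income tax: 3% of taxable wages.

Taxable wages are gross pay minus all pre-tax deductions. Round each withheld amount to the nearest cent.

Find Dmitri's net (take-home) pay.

$631.53

Regular pay: 36 × $34.14 = $1,229.04
Overtime pay: 4 × $34.14 × 1.5 = $204.84
Gross pay = $1,229.04 + $204.84 = $1,433.88
Dependent-care account contribution: $33.62
403(b): $1,433.88 × 0.08 = $114.71
Pre-tax total = $33.62 + $114.71 = $148.33
Taxable wages = $1,433.88 − $148.33 = $1,285.55
State income tax: $1,285.55 × 0.09 = $115.70
Federal income tax: $1,285.55 × 0.28 = $359.95
City income tax: $1,285.55 × 0.03 = $38.57
Social Security tax: $1,433.88 × 0.05 = $71.69
Garnishment: $1,433.88 × 0.0475 = $68.11
Total deductions = $33.62 + $114.71 + $115.70 + $359.95 + $38.57 + $71.69 + $68.11 = $802.35
Net pay = $1,433.88 − $802.35 = $631.53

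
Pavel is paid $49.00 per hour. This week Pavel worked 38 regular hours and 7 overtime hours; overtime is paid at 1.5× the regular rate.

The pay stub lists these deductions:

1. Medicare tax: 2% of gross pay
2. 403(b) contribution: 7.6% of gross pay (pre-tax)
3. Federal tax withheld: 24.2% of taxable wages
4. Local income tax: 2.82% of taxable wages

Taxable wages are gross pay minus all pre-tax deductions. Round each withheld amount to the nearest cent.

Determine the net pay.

$1,555.03

Regular pay: 38 × $49.00 = $1,862.00
Overtime pay: 7 × $49.00 × 1.5 = $514.50
Gross pay = $1,862.00 + $514.50 = $2,376.50
403(b) contribution: $2,376.50 × 0.076 = $180.61
Taxable wages = $2,376.50 − $180.61 = $2,195.89
Federal tax withheld: $2,195.89 × 0.242 = $531.41
Local income tax: $2,195.89 × 0.0282 = $61.92
Medicare tax: $2,376.50 × 0.02 = $47.53
Total deductions = $180.61 + $531.41 + $61.92 + $47.53 = $821.47
Net pay = $2,376.50 − $821.47 = $1,555.03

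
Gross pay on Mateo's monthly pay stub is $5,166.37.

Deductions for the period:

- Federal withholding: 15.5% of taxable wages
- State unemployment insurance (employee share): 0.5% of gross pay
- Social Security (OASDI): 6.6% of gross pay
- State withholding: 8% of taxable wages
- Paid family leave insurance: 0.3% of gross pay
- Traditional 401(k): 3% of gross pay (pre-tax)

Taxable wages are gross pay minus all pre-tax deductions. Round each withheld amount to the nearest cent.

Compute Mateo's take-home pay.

$3,451.40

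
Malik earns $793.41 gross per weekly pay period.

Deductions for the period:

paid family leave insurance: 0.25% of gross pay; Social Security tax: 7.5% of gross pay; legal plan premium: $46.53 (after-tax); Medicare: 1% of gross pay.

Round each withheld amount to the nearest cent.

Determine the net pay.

Social Security tax: $793.41 × 0.075 = $59.51
Medicare: $793.41 × 0.01 = $7.93
Paid family leave insurance: $793.41 × 0.0025 = $1.98
Legal plan premium: $46.53
Total deductions = $59.51 + $7.93 + $1.98 + $46.53 = $115.95
Net pay = $793.41 − $115.95 = $677.46

$677.46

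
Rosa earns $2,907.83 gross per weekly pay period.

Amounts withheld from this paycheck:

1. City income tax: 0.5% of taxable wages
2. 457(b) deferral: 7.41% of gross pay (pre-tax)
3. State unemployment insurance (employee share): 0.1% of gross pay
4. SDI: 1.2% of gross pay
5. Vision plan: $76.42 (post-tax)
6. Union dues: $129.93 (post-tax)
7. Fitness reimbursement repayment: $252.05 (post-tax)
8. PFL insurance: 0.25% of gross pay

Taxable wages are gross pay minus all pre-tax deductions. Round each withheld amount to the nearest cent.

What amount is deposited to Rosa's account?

457(b) deferral: $2,907.83 × 0.0741 = $215.47
Taxable wages = $2,907.83 − $215.47 = $2,692.36
City income tax: $2,692.36 × 0.005 = $13.46
SDI: $2,907.83 × 0.012 = $34.89
State unemployment insurance (employee share): $2,907.83 × 0.001 = $2.91
PFL insurance: $2,907.83 × 0.0025 = $7.27
Union dues: $129.93
Vision plan: $76.42
Fitness reimbursement repayment: $252.05
Total deductions = $215.47 + $13.46 + $34.89 + $2.91 + $7.27 + $129.93 + $76.42 + $252.05 = $732.40
Net pay = $2,907.83 − $732.40 = $2,175.43

$2,175.43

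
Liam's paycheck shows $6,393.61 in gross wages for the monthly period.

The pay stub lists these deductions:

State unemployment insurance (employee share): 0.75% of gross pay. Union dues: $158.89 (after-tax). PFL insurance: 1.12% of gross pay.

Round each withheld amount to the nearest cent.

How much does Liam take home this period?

$6,115.16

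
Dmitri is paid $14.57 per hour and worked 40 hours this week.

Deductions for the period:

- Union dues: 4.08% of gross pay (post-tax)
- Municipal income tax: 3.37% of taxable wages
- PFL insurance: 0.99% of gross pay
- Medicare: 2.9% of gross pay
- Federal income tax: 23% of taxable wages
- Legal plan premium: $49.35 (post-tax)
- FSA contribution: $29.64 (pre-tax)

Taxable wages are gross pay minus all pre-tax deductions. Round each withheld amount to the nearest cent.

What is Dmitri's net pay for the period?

Gross pay: 40 × $14.57 = $582.80
FSA contribution: $29.64
Taxable wages = $582.80 − $29.64 = $553.16
Municipal income tax: $553.16 × 0.0337 = $18.64
Federal income tax: $553.16 × 0.23 = $127.23
PFL insurance: $582.80 × 0.0099 = $5.77
Medicare: $582.80 × 0.029 = $16.90
Legal plan premium: $49.35
Union dues: $582.80 × 0.0408 = $23.78
Total deductions = $29.64 + $18.64 + $127.23 + $5.77 + $16.90 + $49.35 + $23.78 = $271.31
Net pay = $582.80 − $271.31 = $311.49

$311.49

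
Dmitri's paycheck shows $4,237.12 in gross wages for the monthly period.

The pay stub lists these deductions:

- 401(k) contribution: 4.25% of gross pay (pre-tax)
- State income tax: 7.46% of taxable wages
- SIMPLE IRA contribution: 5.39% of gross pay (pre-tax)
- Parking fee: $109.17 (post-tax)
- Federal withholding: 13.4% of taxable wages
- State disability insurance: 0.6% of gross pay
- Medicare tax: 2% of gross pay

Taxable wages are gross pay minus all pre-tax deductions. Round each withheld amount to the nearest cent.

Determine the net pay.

$2,810.67

401(k) contribution: $4,237.12 × 0.0425 = $180.08
SIMPLE IRA contribution: $4,237.12 × 0.0539 = $228.38
Pre-tax total = $180.08 + $228.38 = $408.46
Taxable wages = $4,237.12 − $408.46 = $3,828.66
Federal withholding: $3,828.66 × 0.134 = $513.04
State income tax: $3,828.66 × 0.0746 = $285.62
Medicare tax: $4,237.12 × 0.02 = $84.74
State disability insurance: $4,237.12 × 0.006 = $25.42
Parking fee: $109.17
Total deductions = $180.08 + $228.38 + $513.04 + $285.62 + $84.74 + $25.42 + $109.17 = $1,426.45
Net pay = $4,237.12 − $1,426.45 = $2,810.67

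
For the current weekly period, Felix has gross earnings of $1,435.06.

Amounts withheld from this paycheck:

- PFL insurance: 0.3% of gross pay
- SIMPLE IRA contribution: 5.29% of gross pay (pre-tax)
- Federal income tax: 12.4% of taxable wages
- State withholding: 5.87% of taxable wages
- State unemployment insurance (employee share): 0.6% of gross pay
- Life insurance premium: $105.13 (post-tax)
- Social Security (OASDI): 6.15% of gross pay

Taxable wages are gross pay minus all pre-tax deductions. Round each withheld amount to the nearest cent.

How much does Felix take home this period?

SIMPLE IRA contribution: $1,435.06 × 0.0529 = $75.91
Taxable wages = $1,435.06 − $75.91 = $1,359.15
State withholding: $1,359.15 × 0.0587 = $79.78
Federal income tax: $1,359.15 × 0.124 = $168.53
PFL insurance: $1,435.06 × 0.003 = $4.31
Social Security (OASDI): $1,435.06 × 0.0615 = $88.26
State unemployment insurance (employee share): $1,435.06 × 0.006 = $8.61
Life insurance premium: $105.13
Total deductions = $75.91 + $79.78 + $168.53 + $4.31 + $88.26 + $8.61 + $105.13 = $530.53
Net pay = $1,435.06 − $530.53 = $904.53

$904.53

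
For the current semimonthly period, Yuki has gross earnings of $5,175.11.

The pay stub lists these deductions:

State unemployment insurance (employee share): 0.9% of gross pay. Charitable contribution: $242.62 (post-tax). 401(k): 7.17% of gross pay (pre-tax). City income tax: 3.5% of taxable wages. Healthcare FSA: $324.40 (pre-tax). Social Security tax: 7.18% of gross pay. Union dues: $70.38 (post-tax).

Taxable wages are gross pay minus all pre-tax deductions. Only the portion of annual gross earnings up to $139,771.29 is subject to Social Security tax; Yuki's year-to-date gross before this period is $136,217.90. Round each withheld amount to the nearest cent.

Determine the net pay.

$3,708.15

Healthcare FSA: $324.40
401(k): $5,175.11 × 0.0717 = $371.06
Pre-tax total = $324.40 + $371.06 = $695.46
Taxable wages = $5,175.11 − $695.46 = $4,479.65
City income tax: $4,479.65 × 0.035 = $156.79
State unemployment insurance (employee share): $5,175.11 × 0.009 = $46.58
Social Security tax: only $139,771.29 − $136,217.90 = $3,553.39 of this check is subject → $3,553.39 × 0.0718 = $255.13
Union dues: $70.38
Charitable contribution: $242.62
Total deductions = $324.40 + $371.06 + $156.79 + $46.58 + $255.13 + $70.38 + $242.62 = $1,466.96
Net pay = $5,175.11 − $1,466.96 = $3,708.15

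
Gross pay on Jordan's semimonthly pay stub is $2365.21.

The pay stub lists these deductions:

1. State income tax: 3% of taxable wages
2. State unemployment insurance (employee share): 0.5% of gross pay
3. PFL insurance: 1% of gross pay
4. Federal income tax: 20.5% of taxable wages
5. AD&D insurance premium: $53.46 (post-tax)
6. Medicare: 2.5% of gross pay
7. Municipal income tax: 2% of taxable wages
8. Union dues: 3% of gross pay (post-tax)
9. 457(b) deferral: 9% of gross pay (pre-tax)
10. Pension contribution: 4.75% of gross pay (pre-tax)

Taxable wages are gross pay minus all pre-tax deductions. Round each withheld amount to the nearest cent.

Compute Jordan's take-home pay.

$1300.76

Pension contribution: $2365.21 × 0.0475 = $112.35
457(b) deferral: $2365.21 × 0.09 = $212.87
Pre-tax total = $112.35 + $212.87 = $325.22
Taxable wages = $2365.21 − $325.22 = $2039.99
Municipal income tax: $2039.99 × 0.02 = $40.80
Federal income tax: $2039.99 × 0.205 = $418.20
State income tax: $2039.99 × 0.03 = $61.20
State unemployment insurance (employee share): $2365.21 × 0.005 = $11.83
Medicare: $2365.21 × 0.025 = $59.13
PFL insurance: $2365.21 × 0.01 = $23.65
AD&D insurance premium: $53.46
Union dues: $2365.21 × 0.03 = $70.96
Total deductions = $112.35 + $212.87 + $40.80 + $418.20 + $61.20 + $11.83 + $59.13 + $23.65 + $53.46 + $70.96 = $1064.45
Net pay = $2365.21 − $1064.45 = $1300.76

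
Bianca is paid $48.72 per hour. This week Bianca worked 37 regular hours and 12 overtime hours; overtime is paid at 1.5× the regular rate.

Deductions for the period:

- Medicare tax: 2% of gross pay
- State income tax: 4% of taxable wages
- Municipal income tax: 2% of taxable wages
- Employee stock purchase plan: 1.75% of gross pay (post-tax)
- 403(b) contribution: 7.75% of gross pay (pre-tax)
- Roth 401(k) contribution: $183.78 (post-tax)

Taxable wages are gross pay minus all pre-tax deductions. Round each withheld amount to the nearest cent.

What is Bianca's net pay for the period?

Regular pay: 37 × $48.72 = $1802.64
Overtime pay: 12 × $48.72 × 1.5 = $876.96
Gross pay = $1802.64 + $876.96 = $2679.60
403(b) contribution: $2679.60 × 0.0775 = $207.67
Taxable wages = $2679.60 − $207.67 = $2471.93
State income tax: $2471.93 × 0.04 = $98.88
Municipal income tax: $2471.93 × 0.02 = $49.44
Medicare tax: $2679.60 × 0.02 = $53.59
Employee stock purchase plan: $2679.60 × 0.0175 = $46.89
Roth 401(k) contribution: $183.78
Total deductions = $207.67 + $98.88 + $49.44 + $53.59 + $46.89 + $183.78 = $640.25
Net pay = $2679.60 − $640.25 = $2039.35

$2039.35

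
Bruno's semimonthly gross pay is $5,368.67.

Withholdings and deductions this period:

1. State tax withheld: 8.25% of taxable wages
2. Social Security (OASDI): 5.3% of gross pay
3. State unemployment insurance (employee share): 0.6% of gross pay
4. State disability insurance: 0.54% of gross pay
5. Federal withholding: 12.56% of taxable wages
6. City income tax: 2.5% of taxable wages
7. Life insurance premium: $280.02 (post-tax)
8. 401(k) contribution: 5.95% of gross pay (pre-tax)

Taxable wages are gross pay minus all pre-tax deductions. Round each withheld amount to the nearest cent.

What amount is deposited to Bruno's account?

$3,246.50

401(k) contribution: $5,368.67 × 0.0595 = $319.44
Taxable wages = $5,368.67 − $319.44 = $5,049.23
City income tax: $5,049.23 × 0.025 = $126.23
State tax withheld: $5,049.23 × 0.0825 = $416.56
Federal withholding: $5,049.23 × 0.1256 = $634.18
State unemployment insurance (employee share): $5,368.67 × 0.006 = $32.21
State disability insurance: $5,368.67 × 0.0054 = $28.99
Social Security (OASDI): $5,368.67 × 0.053 = $284.54
Life insurance premium: $280.02
Total deductions = $319.44 + $126.23 + $416.56 + $634.18 + $32.21 + $28.99 + $284.54 + $280.02 = $2,122.17
Net pay = $5,368.67 − $2,122.17 = $3,246.50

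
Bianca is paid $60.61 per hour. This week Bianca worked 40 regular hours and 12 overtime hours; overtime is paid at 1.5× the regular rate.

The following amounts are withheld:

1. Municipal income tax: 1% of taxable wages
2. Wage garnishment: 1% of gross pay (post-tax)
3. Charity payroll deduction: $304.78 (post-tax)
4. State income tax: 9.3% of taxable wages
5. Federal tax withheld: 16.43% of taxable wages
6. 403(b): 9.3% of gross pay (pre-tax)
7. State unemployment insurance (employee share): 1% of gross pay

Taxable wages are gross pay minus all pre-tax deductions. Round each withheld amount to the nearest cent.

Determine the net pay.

$1,961.10

Regular pay: 40 × $60.61 = $2,424.40
Overtime pay: 12 × $60.61 × 1.5 = $1,090.98
Gross pay = $2,424.40 + $1,090.98 = $3,515.38
403(b): $3,515.38 × 0.093 = $326.93
Taxable wages = $3,515.38 − $326.93 = $3,188.45
Federal tax withheld: $3,188.45 × 0.1643 = $523.86
Municipal income tax: $3,188.45 × 0.01 = $31.88
State income tax: $3,188.45 × 0.093 = $296.53
State unemployment insurance (employee share): $3,515.38 × 0.01 = $35.15
Wage garnishment: $3,515.38 × 0.01 = $35.15
Charity payroll deduction: $304.78
Total deductions = $326.93 + $523.86 + $31.88 + $296.53 + $35.15 + $35.15 + $304.78 = $1,554.28
Net pay = $3,515.38 − $1,554.28 = $1,961.10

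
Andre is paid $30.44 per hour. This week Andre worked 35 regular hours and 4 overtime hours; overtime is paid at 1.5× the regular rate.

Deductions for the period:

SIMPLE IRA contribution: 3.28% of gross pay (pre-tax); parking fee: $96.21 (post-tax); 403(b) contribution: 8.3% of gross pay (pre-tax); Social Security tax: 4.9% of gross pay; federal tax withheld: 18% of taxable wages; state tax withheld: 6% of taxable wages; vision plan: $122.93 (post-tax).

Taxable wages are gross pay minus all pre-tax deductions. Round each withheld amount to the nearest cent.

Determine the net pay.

$558.38

Regular pay: 35 × $30.44 = $1,065.40
Overtime pay: 4 × $30.44 × 1.5 = $182.64
Gross pay = $1,065.40 + $182.64 = $1,248.04
SIMPLE IRA contribution: $1,248.04 × 0.0328 = $40.94
403(b) contribution: $1,248.04 × 0.083 = $103.59
Pre-tax total = $40.94 + $103.59 = $144.53
Taxable wages = $1,248.04 − $144.53 = $1,103.51
Federal tax withheld: $1,103.51 × 0.18 = $198.63
State tax withheld: $1,103.51 × 0.06 = $66.21
Social Security tax: $1,248.04 × 0.049 = $61.15
Parking fee: $96.21
Vision plan: $122.93
Total deductions = $40.94 + $103.59 + $198.63 + $66.21 + $61.15 + $96.21 + $122.93 = $689.66
Net pay = $1,248.04 − $689.66 = $558.38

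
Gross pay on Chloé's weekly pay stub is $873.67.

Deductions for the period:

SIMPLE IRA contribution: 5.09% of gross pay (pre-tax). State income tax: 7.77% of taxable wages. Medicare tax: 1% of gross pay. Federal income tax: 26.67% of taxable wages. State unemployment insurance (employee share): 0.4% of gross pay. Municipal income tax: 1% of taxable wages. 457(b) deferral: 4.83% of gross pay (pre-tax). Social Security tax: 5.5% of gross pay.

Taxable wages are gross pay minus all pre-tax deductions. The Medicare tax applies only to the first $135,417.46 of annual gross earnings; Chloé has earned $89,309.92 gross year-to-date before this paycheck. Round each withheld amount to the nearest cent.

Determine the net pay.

$447.81

SIMPLE IRA contribution: $873.67 × 0.0509 = $44.47
457(b) deferral: $873.67 × 0.0483 = $42.20
Pre-tax total = $44.47 + $42.20 = $86.67
Taxable wages = $873.67 − $86.67 = $787.00
State income tax: $787.00 × 0.0777 = $61.15
Municipal income tax: $787.00 × 0.01 = $7.87
Federal income tax: $787.00 × 0.2667 = $209.89
Social Security tax: $873.67 × 0.055 = $48.05
Medicare tax: cap not yet reached, full $873.67 is subject → $873.67 × 0.01 = $8.74
State unemployment insurance (employee share): $873.67 × 0.004 = $3.49
Total deductions = $44.47 + $42.20 + $61.15 + $7.87 + $209.89 + $48.05 + $8.74 + $3.49 = $425.86
Net pay = $873.67 − $425.86 = $447.81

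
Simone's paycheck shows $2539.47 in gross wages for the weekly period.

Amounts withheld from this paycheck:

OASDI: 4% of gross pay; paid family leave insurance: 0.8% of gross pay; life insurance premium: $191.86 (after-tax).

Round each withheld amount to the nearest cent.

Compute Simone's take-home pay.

OASDI: $2539.47 × 0.04 = $101.58
Paid family leave insurance: $2539.47 × 0.008 = $20.32
Life insurance premium: $191.86
Total deductions = $101.58 + $20.32 + $191.86 = $313.76
Net pay = $2539.47 − $313.76 = $2225.71

$2225.71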